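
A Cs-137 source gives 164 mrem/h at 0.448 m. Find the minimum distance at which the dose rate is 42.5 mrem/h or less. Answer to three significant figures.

0.880 m

Using I₁d₁² = I₂d₂², d₂ = d₁·√(I₁/I₂).
I₁/I₂ = 164/42.5 = 3.859, so d₂ = 0.448 × √3.859 = 0.8801 m.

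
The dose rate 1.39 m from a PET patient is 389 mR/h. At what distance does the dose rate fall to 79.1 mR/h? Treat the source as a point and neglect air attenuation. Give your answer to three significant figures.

3.08 m

Applying the 1/r² law, d₂ = d₁·√(I₁/I₂).
I₁/I₂ = 389/79.1 = 4.918, so d₂ = 1.39 × √4.918 = 3.083 m.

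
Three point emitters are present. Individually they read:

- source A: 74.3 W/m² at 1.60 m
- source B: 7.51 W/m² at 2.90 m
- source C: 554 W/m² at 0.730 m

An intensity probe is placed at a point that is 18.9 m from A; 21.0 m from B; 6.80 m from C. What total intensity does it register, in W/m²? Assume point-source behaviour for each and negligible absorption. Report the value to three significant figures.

By superposition, sum each source's inverse-square contribution:
A: 74.3 × (1.60/18.9)² = 0.5325 W/m²
B: 7.51 × (2.90/21.0)² = 0.1432 W/m²
C: 554 × (0.730/6.80)² = 6.385 W/m²
Total = 0.5325 + 0.1432 + 6.385 = 7.061 W/m².

7.06 W/m²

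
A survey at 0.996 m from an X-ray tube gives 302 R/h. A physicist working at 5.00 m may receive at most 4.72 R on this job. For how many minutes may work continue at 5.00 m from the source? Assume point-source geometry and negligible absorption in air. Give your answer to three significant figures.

23.6 min

Using I₁d₁² = I₂d₂², rate at 5.00 m:
(0.996/5.00)² = 0.03968, so 302 × 0.03968 = 11.98 R/h.
Stay time = 4.72 R ÷ 11.98 R/h = 0.3940 h = 23.64 min.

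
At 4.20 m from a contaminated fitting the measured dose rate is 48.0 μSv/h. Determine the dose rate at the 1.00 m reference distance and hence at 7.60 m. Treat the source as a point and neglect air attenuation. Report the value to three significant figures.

Applying the 1/r² law,
At 1.00 m: (4.20/1.00)² = 17.64, so 48.0 × 17.64 = 846.7 μSv/h
At 7.60 m: (1.00/7.60)² = 0.01731, so 846.7 × 0.01731 = 14.66 μSv/h.

847 μSv/h; 14.7 μSv/h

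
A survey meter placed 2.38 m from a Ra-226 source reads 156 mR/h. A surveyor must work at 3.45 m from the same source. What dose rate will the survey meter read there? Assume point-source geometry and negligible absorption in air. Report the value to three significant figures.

Applying the 1/r² law, scaling from 2.38 m to 3.45 m:
(2.38/3.45)² = 0.4759, so 156 × 0.4759 = 74.24 mR/h.

74.2 mR/h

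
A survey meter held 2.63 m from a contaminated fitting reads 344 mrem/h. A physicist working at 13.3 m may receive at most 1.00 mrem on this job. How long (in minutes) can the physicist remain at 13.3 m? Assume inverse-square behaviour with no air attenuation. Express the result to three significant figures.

4.46 min

Intensity scales as (d₁/d₂)², so rate at 13.3 m:
(2.63/13.3)² = 0.03910, so 344 × 0.03910 = 13.45 mrem/h.
Stay time = 1.00 mrem ÷ 13.45 mrem/h = 0.07435 h = 4.461 min.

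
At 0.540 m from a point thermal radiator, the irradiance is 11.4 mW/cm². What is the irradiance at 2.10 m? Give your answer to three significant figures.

Applying the 1/r² law, the rate at 2.10 m is
(0.540/2.10)² = 0.06612, so 11.4 × 0.06612 = 0.7538 mW/cm².

0.754 mW/cm²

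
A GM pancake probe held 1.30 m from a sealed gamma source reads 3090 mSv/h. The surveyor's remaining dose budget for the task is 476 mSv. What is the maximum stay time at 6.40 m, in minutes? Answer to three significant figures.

Applying the 1/r² law, rate at 6.40 m:
(1.30/6.40)² = 0.04126, so 3090 × 0.04126 = 127.5 mSv/h.
Stay time = 476 mSv ÷ 127.5 mSv/h = 3.733 h = 224.0 min.

224 min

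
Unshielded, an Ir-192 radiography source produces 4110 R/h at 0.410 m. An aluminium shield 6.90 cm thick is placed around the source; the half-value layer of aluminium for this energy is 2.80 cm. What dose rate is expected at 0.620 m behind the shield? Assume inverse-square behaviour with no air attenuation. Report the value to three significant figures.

Distance alone: 4110 × (0.410/0.620)² = 4110 × 0.4373 = 1797 R/h.
Shield: 6.90/2.80 = 2.464 half-value layers → attenuation 2^(−2.464) = 0.1812.
Combined: 1797 × 0.1812 = 325.6 R/h.

326 R/h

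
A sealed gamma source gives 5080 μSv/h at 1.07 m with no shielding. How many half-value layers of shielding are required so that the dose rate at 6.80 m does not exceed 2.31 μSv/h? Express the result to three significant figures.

5.77 half-value layers

At 6.80 m, distance alone gives 5080 × (1.07/6.80)² = 5080 × 0.02476 = 125.8 μSv/h.
Further attenuation needed: 125.8/2.31 = 54.46.
n = log₂(54.46) = 5.767 half-value layers.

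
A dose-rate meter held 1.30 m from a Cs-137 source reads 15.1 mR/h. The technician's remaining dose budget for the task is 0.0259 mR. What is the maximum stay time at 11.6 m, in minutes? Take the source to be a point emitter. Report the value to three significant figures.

Using I₁d₁² = I₂d₂², rate at 11.6 m:
(1.30/11.6)² = 0.01256, so 15.1 × 0.01256 = 0.1897 mR/h.
Stay time = 0.0259 mR ÷ 0.1897 mR/h = 0.1365 h = 8.190 min.

8.19 min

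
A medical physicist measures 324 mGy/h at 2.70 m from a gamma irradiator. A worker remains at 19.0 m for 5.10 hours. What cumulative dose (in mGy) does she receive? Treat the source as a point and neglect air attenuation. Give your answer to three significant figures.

33.4 mGy

Applying the 1/r² law, rate at 19.0 m:
(2.70/19.0)² = 0.02019, so 324 × 0.02019 = 6.542 mGy/h.
Dose = rate × time = 6.542 mGy/h × 5.100 h = 33.36 mGy.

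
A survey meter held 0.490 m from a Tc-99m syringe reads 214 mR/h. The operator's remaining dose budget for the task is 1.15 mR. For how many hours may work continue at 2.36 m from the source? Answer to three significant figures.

By the inverse-square law, rate at 2.36 m:
214 × (0.490/2.36)² = 214 × 0.04311 = 9.226 mR/h.
Stay time = 1.15 mR ÷ 9.226 mR/h = 0.1246 h.

0.125 h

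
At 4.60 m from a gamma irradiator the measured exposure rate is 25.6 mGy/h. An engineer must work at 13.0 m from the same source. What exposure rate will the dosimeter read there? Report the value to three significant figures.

By the inverse-square law, scaling from 4.60 m to 13.0 m:
(4.60/13.0)² = 0.1252, so 25.6 × 0.1252 = 3.205 mGy/h.

3.21 mGy/h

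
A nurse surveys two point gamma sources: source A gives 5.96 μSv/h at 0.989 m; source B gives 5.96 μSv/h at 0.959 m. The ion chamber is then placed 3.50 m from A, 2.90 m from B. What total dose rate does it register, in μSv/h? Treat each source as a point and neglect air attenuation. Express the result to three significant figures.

By superposition, sum each source's inverse-square contribution:
A: 5.96 × (0.989/3.50)² = 0.4759 μSv/h
B: 5.96 × (0.959/2.90)² = 0.6518 μSv/h
Total = 0.4759 + 0.6518 = 1.128 μSv/h.

1.13 μSv/h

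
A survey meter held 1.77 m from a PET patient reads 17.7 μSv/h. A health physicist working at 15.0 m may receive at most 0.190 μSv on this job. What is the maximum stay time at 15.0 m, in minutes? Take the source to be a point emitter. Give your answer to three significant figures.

Using I₁d₁² = I₂d₂², rate at 15.0 m:
(1.77/15.0)² = 0.01392, so 17.7 × 0.01392 = 0.2464 μSv/h.
Stay time = 0.190 μSv ÷ 0.2464 μSv/h = 0.7711 h = 46.27 min.

46.3 min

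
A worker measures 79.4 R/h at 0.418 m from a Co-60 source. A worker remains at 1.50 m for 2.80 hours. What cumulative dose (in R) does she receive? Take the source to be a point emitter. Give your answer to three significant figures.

Applying the 1/r² law, rate at 1.50 m:
(0.418/1.50)² = 0.07766, so 79.4 × 0.07766 = 6.166 R/h.
Dose = rate × time = 6.166 R/h × 2.800 h = 17.26 R.

17.3 R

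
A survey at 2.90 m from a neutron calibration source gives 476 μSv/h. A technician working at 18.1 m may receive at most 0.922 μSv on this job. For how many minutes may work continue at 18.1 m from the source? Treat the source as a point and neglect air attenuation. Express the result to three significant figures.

4.53 min

By the inverse-square law, rate at 18.1 m:
(2.90/18.1)² = 0.02567, so 476 × 0.02567 = 12.22 μSv/h.
Stay time = 0.922 μSv ÷ 12.22 μSv/h = 0.07545 h = 4.527 min.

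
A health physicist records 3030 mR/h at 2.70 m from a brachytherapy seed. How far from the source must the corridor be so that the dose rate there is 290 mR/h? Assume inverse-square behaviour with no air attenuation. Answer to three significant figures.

8.73 m

Using I₁d₁² = I₂d₂², d₂ = d₁·√(I₁/I₂).
I₁/I₂ = 3030/290 = 10.45, so d₂ = 2.70 × √10.45 = 8.728 m.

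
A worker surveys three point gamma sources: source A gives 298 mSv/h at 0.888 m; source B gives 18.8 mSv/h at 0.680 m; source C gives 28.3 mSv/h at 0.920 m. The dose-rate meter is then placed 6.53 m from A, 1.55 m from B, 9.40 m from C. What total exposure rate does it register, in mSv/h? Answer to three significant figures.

Each source contributes Iᵢ·(dᵢ/rᵢ)²; contributions add.
A: 298 × (0.888/6.53)² = 5.511 mSv/h
B: 18.8 × (0.680/1.55)² = 3.618 mSv/h
C: 28.3 × (0.920/9.40)² = 0.2711 mSv/h
Total = 5.511 + 3.618 + 0.2711 = 9.400 mSv/h.

9.40 mSv/h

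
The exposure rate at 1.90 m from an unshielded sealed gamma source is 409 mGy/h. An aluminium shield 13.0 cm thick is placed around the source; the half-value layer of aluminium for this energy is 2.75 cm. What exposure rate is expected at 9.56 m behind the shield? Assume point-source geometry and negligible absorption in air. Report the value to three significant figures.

0.610 mGy/h

Distance alone: 409 × (1.90/9.56)² = 409 × 0.03950 = 16.16 mGy/h.
Shield: 13.0/2.75 = 4.727 half-value layers → attenuation 2^(−4.727) = 0.03776.
Combined: 16.16 × 0.03776 = 0.6102 mGy/h.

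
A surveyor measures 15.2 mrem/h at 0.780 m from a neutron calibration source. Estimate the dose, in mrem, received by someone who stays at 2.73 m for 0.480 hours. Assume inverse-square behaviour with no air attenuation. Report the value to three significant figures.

0.596 mrem

Applying the 1/r² law, rate at 2.73 m:
(0.780/2.73)² = 0.08163, so 15.2 × 0.08163 = 1.241 mrem/h.
Dose = rate × time = 1.241 mrem/h × 0.4800 h = 0.5957 mrem.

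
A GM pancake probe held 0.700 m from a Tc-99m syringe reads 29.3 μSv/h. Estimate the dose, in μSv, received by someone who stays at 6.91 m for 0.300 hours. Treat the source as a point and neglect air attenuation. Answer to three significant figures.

0.0902 μSv

Intensity scales as (d₁/d₂)², so rate at 6.91 m:
29.3 × (0.700/6.91)² = 29.3 × 0.01026 = 0.3006 μSv/h.
Dose = rate × time = 0.3006 μSv/h × 0.3000 h = 0.09018 μSv.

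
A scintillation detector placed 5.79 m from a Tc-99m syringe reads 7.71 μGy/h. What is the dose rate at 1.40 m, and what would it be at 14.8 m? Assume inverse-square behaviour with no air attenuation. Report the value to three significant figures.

By the inverse-square law,
At 1.40 m: (5.79/1.40)² = 17.10, so 7.71 × 17.10 = 131.8 μGy/h
At 14.8 m: 131.8 × (1.40/14.8)² = 131.8 × 0.008948 = 1.179 μGy/h.

132 μGy/h; 1.18 μGy/h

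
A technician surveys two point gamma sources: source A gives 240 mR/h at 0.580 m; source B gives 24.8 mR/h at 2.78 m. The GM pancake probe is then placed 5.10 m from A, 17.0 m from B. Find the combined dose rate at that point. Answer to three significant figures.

3.77 mR/h

Each source contributes Iᵢ·(dᵢ/rᵢ)²; contributions add.
A: 240 × (0.580/5.10)² = 3.104 mR/h
B: 24.8 × (2.78/17.0)² = 0.6632 mR/h
Total = 3.104 + 0.6632 = 3.767 mR/h.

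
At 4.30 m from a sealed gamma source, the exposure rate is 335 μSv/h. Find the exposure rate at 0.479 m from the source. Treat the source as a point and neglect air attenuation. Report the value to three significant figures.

Intensity scales as (d₁/d₂)², so the rate at 0.479 m is
335 × (4.30/0.479)² = 335 × 80.59 = 27000 μSv/h.

27000 μSv/h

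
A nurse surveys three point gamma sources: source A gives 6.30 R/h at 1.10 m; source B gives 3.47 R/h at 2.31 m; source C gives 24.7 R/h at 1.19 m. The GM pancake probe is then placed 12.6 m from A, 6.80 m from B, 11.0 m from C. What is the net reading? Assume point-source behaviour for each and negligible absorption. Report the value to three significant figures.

Each source contributes Iᵢ·(dᵢ/rᵢ)²; contributions add.
A: 6.30 × (1.10/12.6)² = 0.04802 R/h
B: 3.47 × (2.31/6.80)² = 0.4004 R/h
C: 24.7 × (1.19/11.0)² = 0.2891 R/h
Total = 0.04802 + 0.4004 + 0.2891 = 0.7375 R/h.

0.738 R/h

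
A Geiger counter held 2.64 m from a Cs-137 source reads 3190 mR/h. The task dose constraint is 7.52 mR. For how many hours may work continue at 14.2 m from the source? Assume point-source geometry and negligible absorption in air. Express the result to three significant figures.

0.0682 h

Applying the 1/r² law, rate at 14.2 m:
(2.64/14.2)² = 0.03456, so 3190 × 0.03456 = 110.2 mR/h.
Stay time = 7.52 mR ÷ 110.2 mR/h = 0.06824 h.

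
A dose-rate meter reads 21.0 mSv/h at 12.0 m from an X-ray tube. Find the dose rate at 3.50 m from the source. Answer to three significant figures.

By the inverse-square law, the rate at 3.50 m is
21.0 × (12.0/3.50)² = 21.0 × 11.76 = 247.0 mSv/h.

247 mSv/h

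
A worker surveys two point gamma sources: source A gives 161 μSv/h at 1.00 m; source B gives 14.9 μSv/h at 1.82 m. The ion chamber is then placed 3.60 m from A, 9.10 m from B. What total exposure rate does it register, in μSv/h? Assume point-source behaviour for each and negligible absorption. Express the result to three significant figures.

13.0 μSv/h

Each source contributes Iᵢ·(dᵢ/rᵢ)²; contributions add.
A: 161 × (1.00/3.60)² = 12.42 μSv/h
B: 14.9 × (1.82/9.10)² = 0.5960 μSv/h
Total = 12.42 + 0.5960 = 13.02 μSv/h.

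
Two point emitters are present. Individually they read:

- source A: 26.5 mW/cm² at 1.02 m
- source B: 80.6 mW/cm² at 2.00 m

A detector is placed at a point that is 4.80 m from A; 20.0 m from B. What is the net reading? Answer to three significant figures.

2.00 mW/cm²

By superposition, sum each source's inverse-square contribution:
A: 26.5 × (1.02/4.80)² = 1.197 mW/cm²
B: 80.6 × (2.00/20.0)² = 0.8060 mW/cm²
Total = 1.197 + 0.8060 = 2.003 mW/cm².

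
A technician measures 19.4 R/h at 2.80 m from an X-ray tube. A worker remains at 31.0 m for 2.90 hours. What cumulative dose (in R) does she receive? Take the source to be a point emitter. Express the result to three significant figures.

0.459 R

By the inverse-square law, rate at 31.0 m:
(2.80/31.0)² = 0.008158, so 19.4 × 0.008158 = 0.1583 R/h.
Dose = rate × time = 0.1583 R/h × 2.900 h = 0.4591 R.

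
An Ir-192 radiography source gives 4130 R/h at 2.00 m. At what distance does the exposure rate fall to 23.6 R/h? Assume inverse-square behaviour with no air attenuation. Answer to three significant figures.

Applying the 1/r² law, d₂ = d₁·√(I₁/I₂).
I₁/I₂ = 4130/23.6 = 175.0, so d₂ = 2.00 × √175.0 = 26.46 m.

26.5 m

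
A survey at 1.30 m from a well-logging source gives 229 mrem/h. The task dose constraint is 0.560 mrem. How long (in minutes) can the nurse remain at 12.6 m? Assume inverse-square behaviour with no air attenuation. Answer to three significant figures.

By the inverse-square law, rate at 12.6 m:
229 × (1.30/12.6)² = 229 × 0.01064 = 2.437 mrem/h.
Stay time = 0.560 mrem ÷ 2.437 mrem/h = 0.2298 h = 13.79 min.

13.8 min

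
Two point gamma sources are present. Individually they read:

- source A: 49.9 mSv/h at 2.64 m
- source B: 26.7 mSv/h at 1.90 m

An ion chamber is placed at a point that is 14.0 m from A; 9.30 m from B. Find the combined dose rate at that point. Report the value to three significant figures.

Each source contributes Iᵢ·(dᵢ/rᵢ)²; contributions add.
A: 49.9 × (2.64/14.0)² = 1.774 mSv/h
B: 26.7 × (1.90/9.30)² = 1.114 mSv/h
Total = 1.774 + 1.114 = 2.888 mSv/h.

2.89 mSv/h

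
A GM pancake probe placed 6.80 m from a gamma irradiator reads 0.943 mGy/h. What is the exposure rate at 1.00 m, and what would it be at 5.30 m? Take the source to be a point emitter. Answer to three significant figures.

Intensity scales as (d₁/d₂)², so
At 1.00 m: 0.943 × (6.80/1.00)² = 0.943 × 46.24 = 43.60 mGy/h
At 5.30 m: (1.00/5.30)² = 0.03560, so 43.60 × 0.03560 = 1.552 mGy/h.

43.6 mGy/h; 1.55 mGy/h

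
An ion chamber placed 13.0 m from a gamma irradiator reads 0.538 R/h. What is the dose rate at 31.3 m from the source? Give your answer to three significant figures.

0.0928 R/h

By the inverse-square law, scaling from 13.0 m to 31.3 m:
(13.0/31.3)² = 0.1725, so 0.538 × 0.1725 = 0.09280 R/h.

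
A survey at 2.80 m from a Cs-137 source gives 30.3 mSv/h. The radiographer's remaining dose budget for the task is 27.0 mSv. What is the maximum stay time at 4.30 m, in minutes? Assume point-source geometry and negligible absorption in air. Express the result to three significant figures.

By the inverse-square law, rate at 4.30 m:
30.3 × (2.80/4.30)² = 30.3 × 0.4240 = 12.85 mSv/h.
Stay time = 27.0 mSv ÷ 12.85 mSv/h = 2.101 h = 126.1 min.

126 min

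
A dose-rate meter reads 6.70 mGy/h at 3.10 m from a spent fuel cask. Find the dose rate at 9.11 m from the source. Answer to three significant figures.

0.776 mGy/h

Since intensity falls as 1/r², the rate at 9.11 m is
(3.10/9.11)² = 0.1158, so 6.70 × 0.1158 = 0.7759 mGy/h.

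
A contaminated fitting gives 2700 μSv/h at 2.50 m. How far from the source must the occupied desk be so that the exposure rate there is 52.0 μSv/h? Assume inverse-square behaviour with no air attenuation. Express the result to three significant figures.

Since intensity falls as 1/r², d₂ = d₁·√(I₁/I₂).
I₁/I₂ = 2700/52.0 = 51.92, so d₂ = 2.50 × √51.92 = 18.01 m.

18.0 m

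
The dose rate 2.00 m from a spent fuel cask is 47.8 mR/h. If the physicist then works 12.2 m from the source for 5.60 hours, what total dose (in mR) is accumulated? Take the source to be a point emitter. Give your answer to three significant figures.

7.19 mR

Applying the 1/r² law, rate at 12.2 m:
47.8 × (2.00/12.2)² = 47.8 × 0.02687 = 1.284 mR/h.
Dose = rate × time = 1.284 mR/h × 5.600 h = 7.190 mR.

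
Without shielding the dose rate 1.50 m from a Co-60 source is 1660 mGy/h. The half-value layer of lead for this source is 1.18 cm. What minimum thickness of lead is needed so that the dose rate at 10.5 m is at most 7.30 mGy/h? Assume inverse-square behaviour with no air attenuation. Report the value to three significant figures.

2.61 cm

At 10.5 m, distance alone gives (1.50/10.5)² = 0.02041, so 1660 × 0.02041 = 33.88 mGy/h.
Further attenuation needed: 33.88/7.30 = 4.641.
n = log₂(4.641) = 2.214 half-value layers.
Thickness = 2.214 × 1.18 cm = 2.613 cm.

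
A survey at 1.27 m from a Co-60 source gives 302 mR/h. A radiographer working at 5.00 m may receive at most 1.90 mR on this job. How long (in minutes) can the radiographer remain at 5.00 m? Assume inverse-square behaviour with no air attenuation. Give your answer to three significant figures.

5.85 min

Intensity scales as (d₁/d₂)², so rate at 5.00 m:
302 × (1.27/5.00)² = 302 × 0.06452 = 19.49 mR/h.
Stay time = 1.90 mR ÷ 19.49 mR/h = 0.09749 h = 5.849 min.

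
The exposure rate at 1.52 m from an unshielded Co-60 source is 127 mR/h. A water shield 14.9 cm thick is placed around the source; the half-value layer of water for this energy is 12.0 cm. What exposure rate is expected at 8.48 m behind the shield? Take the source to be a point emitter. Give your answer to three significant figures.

Distance alone: 127 × (1.52/8.48)² = 127 × 0.03213 = 4.081 mR/h.
Shield: 14.9/12.0 = 1.242 half-value layers → attenuation 2^(−1.242) = 0.4228.
Combined: 4.081 × 0.4228 = 1.725 mR/h.

1.73 mR/h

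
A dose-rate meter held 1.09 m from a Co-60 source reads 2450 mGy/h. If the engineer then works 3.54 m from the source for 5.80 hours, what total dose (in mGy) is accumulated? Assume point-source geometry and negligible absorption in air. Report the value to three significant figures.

1350 mGy

Intensity scales as (d₁/d₂)², so rate at 3.54 m:
2450 × (1.09/3.54)² = 2450 × 0.09481 = 232.3 mGy/h.
Dose = rate × time = 232.3 mGy/h × 5.800 h = 1347 mGy.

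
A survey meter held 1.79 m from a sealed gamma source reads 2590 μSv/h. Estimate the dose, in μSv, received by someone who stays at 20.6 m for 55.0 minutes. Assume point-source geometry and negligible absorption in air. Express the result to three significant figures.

17.9 μSv

Since intensity falls as 1/r², rate at 20.6 m:
(1.79/20.6)² = 0.007550, so 2590 × 0.007550 = 19.55 μSv/h.
Dose = rate × time = 19.55 μSv/h × 0.9167 h = 17.92 μSv.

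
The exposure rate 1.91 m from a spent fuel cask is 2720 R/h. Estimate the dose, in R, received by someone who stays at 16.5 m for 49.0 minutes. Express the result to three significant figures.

Intensity scales as (d₁/d₂)², so rate at 16.5 m:
(1.91/16.5)² = 0.01340, so 2720 × 0.01340 = 36.45 R/h.
Dose = rate × time = 36.45 R/h × 0.8167 h = 29.77 R.

29.8 R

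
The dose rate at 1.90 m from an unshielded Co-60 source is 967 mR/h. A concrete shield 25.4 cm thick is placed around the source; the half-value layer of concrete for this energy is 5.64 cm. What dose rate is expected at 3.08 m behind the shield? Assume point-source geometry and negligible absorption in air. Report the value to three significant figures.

Distance alone: (1.90/3.08)² = 0.3805, so 967 × 0.3805 = 367.9 mR/h.
Shield: 25.4/5.64 = 4.504 half-value layers → attenuation 2^(−4.504) = 0.04407.
Combined: 367.9 × 0.04407 = 16.21 mR/h.

16.2 mR/h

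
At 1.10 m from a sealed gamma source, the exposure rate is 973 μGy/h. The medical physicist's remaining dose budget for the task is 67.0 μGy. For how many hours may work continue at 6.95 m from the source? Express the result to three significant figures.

2.75 h

Applying the 1/r² law, rate at 6.95 m:
(1.10/6.95)² = 0.02505, so 973 × 0.02505 = 24.37 μGy/h.
Stay time = 67.0 μGy ÷ 24.37 μGy/h = 2.749 h.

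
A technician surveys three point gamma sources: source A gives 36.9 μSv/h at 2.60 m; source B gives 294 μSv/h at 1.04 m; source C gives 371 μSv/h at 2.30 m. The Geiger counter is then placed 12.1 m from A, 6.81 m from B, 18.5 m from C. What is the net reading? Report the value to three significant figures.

Each source contributes Iᵢ·(dᵢ/rᵢ)²; contributions add.
A: 36.9 × (2.60/12.1)² = 1.704 μSv/h
B: 294 × (1.04/6.81)² = 6.857 μSv/h
C: 371 × (2.30/18.5)² = 5.734 μSv/h
Total = 1.704 + 6.857 + 5.734 = 14.29 μSv/h.

14.3 μSv/h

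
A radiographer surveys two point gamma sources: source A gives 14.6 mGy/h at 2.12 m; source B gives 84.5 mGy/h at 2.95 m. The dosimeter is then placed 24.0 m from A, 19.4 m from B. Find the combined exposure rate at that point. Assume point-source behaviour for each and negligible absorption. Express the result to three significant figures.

By superposition, sum each source's inverse-square contribution:
A: 14.6 × (2.12/24.0)² = 0.1139 mGy/h
B: 84.5 × (2.95/19.4)² = 1.954 mGy/h
Total = 0.1139 + 1.954 = 2.068 mGy/h.

2.07 mGy/h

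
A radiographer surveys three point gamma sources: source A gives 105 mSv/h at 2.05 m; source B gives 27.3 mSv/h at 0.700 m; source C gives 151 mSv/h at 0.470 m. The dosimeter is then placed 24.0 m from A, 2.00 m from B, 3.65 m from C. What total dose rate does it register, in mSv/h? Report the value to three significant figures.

Each source contributes Iᵢ·(dᵢ/rᵢ)²; contributions add.
A: 105 × (2.05/24.0)² = 0.7661 mSv/h
B: 27.3 × (0.700/2.00)² = 3.344 mSv/h
C: 151 × (0.470/3.65)² = 2.504 mSv/h
Total = 0.7661 + 3.344 + 2.504 = 6.614 mSv/h.

6.61 mSv/h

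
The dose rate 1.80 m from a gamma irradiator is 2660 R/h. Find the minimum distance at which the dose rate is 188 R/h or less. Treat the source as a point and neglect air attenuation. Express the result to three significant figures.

6.77 m

Intensity scales as (d₁/d₂)², so d₂ = d₁·√(I₁/I₂).
I₁/I₂ = 2660/188 = 14.15, so d₂ = 1.80 × √14.15 = 6.771 m.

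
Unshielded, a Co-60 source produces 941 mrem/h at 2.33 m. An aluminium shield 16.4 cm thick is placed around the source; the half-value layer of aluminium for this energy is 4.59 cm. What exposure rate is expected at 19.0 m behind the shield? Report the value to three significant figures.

Distance alone: 941 × (2.33/19.0)² = 941 × 0.01504 = 14.15 mrem/h.
Shield: 16.4/4.59 = 3.573 half-value layers → attenuation 2^(−3.573) = 0.08403.
Combined: 14.15 × 0.08403 = 1.189 mrem/h.

1.19 mrem/h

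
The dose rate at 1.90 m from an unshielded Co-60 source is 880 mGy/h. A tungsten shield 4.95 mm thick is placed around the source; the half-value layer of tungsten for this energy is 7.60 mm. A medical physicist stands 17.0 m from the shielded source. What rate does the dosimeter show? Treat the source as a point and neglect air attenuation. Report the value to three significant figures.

7.00 mGy/h

Distance alone: (1.90/17.0)² = 0.01249, so 880 × 0.01249 = 10.99 mGy/h.
Shield: 4.95/7.60 = 0.6513 half-value layers → attenuation 2^(−0.6513) = 0.6367.
Combined: 10.99 × 0.6367 = 6.997 mGy/h.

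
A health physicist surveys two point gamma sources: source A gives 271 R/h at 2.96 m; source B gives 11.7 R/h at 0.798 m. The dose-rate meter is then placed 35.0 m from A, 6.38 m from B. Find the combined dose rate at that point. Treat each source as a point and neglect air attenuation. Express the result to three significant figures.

2.12 R/h

By superposition, sum each source's inverse-square contribution:
A: 271 × (2.96/35.0)² = 1.938 R/h
B: 11.7 × (0.798/6.38)² = 0.1830 R/h
Total = 1.938 + 0.1830 = 2.121 R/h.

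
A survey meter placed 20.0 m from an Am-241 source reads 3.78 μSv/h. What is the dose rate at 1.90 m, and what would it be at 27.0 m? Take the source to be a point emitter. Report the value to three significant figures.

By the inverse-square law,
At 1.90 m: (20.0/1.90)² = 110.8, so 3.78 × 110.8 = 418.8 μSv/h
At 27.0 m: 418.8 × (1.90/27.0)² = 418.8 × 0.004952 = 2.074 μSv/h.

419 μSv/h; 2.07 μSv/h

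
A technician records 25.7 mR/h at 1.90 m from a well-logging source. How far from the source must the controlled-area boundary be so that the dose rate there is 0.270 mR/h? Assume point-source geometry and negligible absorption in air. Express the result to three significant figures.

Using I₁d₁² = I₂d₂², d₂ = d₁·√(I₁/I₂).
I₁/I₂ = 25.7/0.270 = 95.19, so d₂ = 1.90 × √95.19 = 18.54 m.

18.5 m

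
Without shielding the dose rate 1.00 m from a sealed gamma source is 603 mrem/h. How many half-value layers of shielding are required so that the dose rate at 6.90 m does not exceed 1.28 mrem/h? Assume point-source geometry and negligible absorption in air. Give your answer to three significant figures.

At 6.90 m, distance alone gives (1.00/6.90)² = 0.02100, so 603 × 0.02100 = 12.66 mrem/h.
Further attenuation needed: 12.66/1.28 = 9.891.
n = log₂(9.891) = 3.306 half-value layers.

3.31 half-value layers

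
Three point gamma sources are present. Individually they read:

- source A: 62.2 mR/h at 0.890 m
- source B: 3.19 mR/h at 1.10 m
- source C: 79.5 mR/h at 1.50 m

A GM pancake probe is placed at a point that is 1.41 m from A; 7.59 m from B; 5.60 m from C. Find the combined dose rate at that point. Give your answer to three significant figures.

Each source contributes Iᵢ·(dᵢ/rᵢ)²; contributions add.
A: 62.2 × (0.890/1.41)² = 24.78 mR/h
B: 3.19 × (1.10/7.59)² = 0.06700 mR/h
C: 79.5 × (1.50/5.60)² = 5.704 mR/h
Total = 24.78 + 0.06700 + 5.704 = 30.55 mR/h.

30.6 mR/h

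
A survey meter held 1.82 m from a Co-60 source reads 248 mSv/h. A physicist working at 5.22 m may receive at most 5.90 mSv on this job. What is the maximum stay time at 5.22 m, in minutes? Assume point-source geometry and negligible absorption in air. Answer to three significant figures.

Since intensity falls as 1/r², rate at 5.22 m:
248 × (1.82/5.22)² = 248 × 0.1216 = 30.16 mSv/h.
Stay time = 5.90 mSv ÷ 30.16 mSv/h = 0.1956 h = 11.74 min.

11.7 min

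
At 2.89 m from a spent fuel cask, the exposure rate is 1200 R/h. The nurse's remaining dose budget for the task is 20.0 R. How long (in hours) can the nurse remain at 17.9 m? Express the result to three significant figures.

0.639 h

Applying the 1/r² law, rate at 17.9 m:
(2.89/17.9)² = 0.02607, so 1200 × 0.02607 = 31.28 R/h.
Stay time = 20.0 R ÷ 31.28 R/h = 0.6394 h.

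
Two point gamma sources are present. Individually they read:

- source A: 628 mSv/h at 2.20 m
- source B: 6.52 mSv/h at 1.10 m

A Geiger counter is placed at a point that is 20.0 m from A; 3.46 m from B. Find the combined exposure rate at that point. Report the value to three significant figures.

8.26 mSv/h

By superposition, sum each source's inverse-square contribution:
A: 628 × (2.20/20.0)² = 7.599 mSv/h
B: 6.52 × (1.10/3.46)² = 0.6590 mSv/h
Total = 7.599 + 0.6590 = 8.258 mSv/h.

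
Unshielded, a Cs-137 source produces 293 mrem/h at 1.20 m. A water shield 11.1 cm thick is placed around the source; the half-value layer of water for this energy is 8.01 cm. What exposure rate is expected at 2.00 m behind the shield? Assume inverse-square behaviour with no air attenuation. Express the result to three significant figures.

Distance alone: (1.20/2.00)² = 0.3600, so 293 × 0.3600 = 105.5 mrem/h.
Shield: 11.1/8.01 = 1.386 half-value layers → attenuation 2^(−1.386) = 0.3826.
Combined: 105.5 × 0.3826 = 40.36 mrem/h.

40.4 mrem/h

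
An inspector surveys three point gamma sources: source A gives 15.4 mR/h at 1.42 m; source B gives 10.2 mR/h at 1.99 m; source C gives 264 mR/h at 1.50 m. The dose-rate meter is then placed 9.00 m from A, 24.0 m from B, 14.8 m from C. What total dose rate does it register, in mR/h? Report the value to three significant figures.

3.17 mR/h

Each source contributes Iᵢ·(dᵢ/rᵢ)²; contributions add.
A: 15.4 × (1.42/9.00)² = 0.3834 mR/h
B: 10.2 × (1.99/24.0)² = 0.07013 mR/h
C: 264 × (1.50/14.8)² = 2.712 mR/h
Total = 0.3834 + 0.07013 + 2.712 = 3.166 mR/h.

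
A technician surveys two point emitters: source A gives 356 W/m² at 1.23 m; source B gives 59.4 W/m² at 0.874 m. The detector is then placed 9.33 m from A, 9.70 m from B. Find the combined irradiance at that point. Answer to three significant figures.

Each source contributes Iᵢ·(dᵢ/rᵢ)²; contributions add.
A: 356 × (1.23/9.33)² = 6.187 W/m²
B: 59.4 × (0.874/9.70)² = 0.4822 W/m²
Total = 6.187 + 0.4822 = 6.669 W/m².

6.67 W/m²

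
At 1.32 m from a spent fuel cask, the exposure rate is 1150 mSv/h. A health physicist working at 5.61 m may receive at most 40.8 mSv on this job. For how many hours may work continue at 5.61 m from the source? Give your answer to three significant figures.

By the inverse-square law, rate at 5.61 m:
1150 × (1.32/5.61)² = 1150 × 0.05536 = 63.66 mSv/h.
Stay time = 40.8 mSv ÷ 63.66 mSv/h = 0.6409 h.

0.641 h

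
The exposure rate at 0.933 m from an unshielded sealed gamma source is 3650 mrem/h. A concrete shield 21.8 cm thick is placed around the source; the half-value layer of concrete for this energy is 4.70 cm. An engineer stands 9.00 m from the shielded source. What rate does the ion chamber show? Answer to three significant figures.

Distance alone: (0.933/9.00)² = 0.01075, so 3650 × 0.01075 = 39.24 mrem/h.
Shield: 21.8/4.70 = 4.638 half-value layers → attenuation 2^(−4.638) = 0.04016.
Combined: 39.24 × 0.04016 = 1.576 mrem/h.

1.58 mrem/h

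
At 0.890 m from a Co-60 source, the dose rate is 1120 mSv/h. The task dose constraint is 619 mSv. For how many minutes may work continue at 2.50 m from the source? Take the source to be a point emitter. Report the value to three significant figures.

262 min

Intensity scales as (d₁/d₂)², so rate at 2.50 m:
(0.890/2.50)² = 0.1267, so 1120 × 0.1267 = 141.9 mSv/h.
Stay time = 619 mSv ÷ 141.9 mSv/h = 4.362 h = 261.7 min.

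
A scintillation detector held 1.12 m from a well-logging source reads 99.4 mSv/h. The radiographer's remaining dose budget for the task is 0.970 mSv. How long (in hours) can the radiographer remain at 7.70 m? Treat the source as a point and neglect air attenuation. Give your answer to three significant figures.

0.461 h

Using I₁d₁² = I₂d₂², rate at 7.70 m:
99.4 × (1.12/7.70)² = 99.4 × 0.02116 = 2.103 mSv/h.
Stay time = 0.970 mSv ÷ 2.103 mSv/h = 0.4612 h.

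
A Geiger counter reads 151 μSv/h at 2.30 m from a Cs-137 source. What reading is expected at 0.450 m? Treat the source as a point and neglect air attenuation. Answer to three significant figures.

3940 μSv/h

Intensity scales as (d₁/d₂)², so the rate at 0.450 m is
151 × (2.30/0.450)² = 151 × 26.12 = 3944 μSv/h.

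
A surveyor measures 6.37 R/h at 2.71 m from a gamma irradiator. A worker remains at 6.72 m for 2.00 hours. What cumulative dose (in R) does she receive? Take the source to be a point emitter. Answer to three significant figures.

Using I₁d₁² = I₂d₂², rate at 6.72 m:
(2.71/6.72)² = 0.1626, so 6.37 × 0.1626 = 1.036 R/h.
Dose = rate × time = 1.036 R/h × 2.000 h = 2.072 R.

2.07 R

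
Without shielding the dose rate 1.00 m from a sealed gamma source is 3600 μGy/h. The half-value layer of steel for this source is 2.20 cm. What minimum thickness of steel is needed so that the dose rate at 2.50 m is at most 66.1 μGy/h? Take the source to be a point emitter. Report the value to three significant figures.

6.87 cm

At 2.50 m, distance alone gives 3600 × (1.00/2.50)² = 3600 × 0.1600 = 576.0 μGy/h.
Further attenuation needed: 576.0/66.1 = 8.714.
n = log₂(8.714) = 3.123 half-value layers.
Thickness = 3.123 × 2.20 cm = 6.871 cm.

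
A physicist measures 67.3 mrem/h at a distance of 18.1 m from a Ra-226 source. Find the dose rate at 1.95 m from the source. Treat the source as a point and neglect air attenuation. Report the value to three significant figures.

Using I₁d₁² = I₂d₂², the rate at 1.95 m is
67.3 × (18.1/1.95)² = 67.3 × 86.16 = 5799 mrem/h.

5800 mrem/h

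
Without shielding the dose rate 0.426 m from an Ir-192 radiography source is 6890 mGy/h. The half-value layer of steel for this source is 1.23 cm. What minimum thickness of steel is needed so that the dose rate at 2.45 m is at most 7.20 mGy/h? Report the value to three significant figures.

5.97 cm

At 2.45 m, distance alone gives 6890 × (0.426/2.45)² = 6890 × 0.03023 = 208.3 mGy/h.
Further attenuation needed: 208.3/7.20 = 28.93.
n = log₂(28.93) = 4.854 half-value layers.
Thickness = 4.854 × 1.23 cm = 5.970 cm.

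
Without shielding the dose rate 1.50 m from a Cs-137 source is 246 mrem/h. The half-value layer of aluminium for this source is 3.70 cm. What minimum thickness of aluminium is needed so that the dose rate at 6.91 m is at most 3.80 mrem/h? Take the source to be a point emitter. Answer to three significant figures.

5.95 cm

At 6.91 m, distance alone gives (1.50/6.91)² = 0.04712, so 246 × 0.04712 = 11.59 mrem/h.
Further attenuation needed: 11.59/3.80 = 3.050.
n = log₂(3.050) = 1.609 half-value layers.
Thickness = 1.609 × 3.70 cm = 5.953 cm.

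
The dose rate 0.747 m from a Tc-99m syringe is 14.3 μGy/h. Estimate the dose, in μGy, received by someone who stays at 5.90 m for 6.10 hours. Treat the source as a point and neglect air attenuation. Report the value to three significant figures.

By the inverse-square law, rate at 5.90 m:
(0.747/5.90)² = 0.01603, so 14.3 × 0.01603 = 0.2292 μGy/h.
Dose = rate × time = 0.2292 μGy/h × 6.100 h = 1.398 μGy.

1.40 μGy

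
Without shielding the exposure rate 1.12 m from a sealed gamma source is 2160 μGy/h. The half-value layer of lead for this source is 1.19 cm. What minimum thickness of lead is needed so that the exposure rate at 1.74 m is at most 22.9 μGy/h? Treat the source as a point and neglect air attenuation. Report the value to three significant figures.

6.29 cm

At 1.74 m, distance alone gives 2160 × (1.12/1.74)² = 2160 × 0.4143 = 894.9 μGy/h.
Further attenuation needed: 894.9/22.9 = 39.08.
n = log₂(39.08) = 5.288 half-value layers.
Thickness = 5.288 × 1.19 cm = 6.293 cm.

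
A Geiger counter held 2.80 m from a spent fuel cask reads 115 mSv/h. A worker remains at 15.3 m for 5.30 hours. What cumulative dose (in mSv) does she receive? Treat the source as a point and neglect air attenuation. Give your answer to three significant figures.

20.4 mSv

Since intensity falls as 1/r², rate at 15.3 m:
115 × (2.80/15.3)² = 115 × 0.03349 = 3.851 mSv/h.
Dose = rate × time = 3.851 mSv/h × 5.300 h = 20.41 mSv.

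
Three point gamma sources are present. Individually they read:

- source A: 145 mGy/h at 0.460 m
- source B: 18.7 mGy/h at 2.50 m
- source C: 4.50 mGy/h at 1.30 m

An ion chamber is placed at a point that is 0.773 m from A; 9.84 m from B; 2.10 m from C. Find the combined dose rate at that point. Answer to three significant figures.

Each source contributes Iᵢ·(dᵢ/rᵢ)²; contributions add.
A: 145 × (0.460/0.773)² = 51.35 mGy/h
B: 18.7 × (2.50/9.84)² = 1.207 mGy/h
C: 4.50 × (1.30/2.10)² = 1.724 mGy/h
Total = 51.35 + 1.207 + 1.724 = 54.28 mGy/h.

54.3 mGy/h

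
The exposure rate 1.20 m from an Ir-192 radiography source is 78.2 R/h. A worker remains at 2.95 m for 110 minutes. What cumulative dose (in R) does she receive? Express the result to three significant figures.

Applying the 1/r² law, rate at 2.95 m:
(1.20/2.95)² = 0.1655, so 78.2 × 0.1655 = 12.94 R/h.
Dose = rate × time = 12.94 R/h × 1.833 h = 23.72 R.

23.7 R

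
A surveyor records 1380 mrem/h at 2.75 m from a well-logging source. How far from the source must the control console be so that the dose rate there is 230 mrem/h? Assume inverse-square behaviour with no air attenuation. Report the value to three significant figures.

6.74 m

Intensity scales as (d₁/d₂)², so d₂ = d₁·√(I₁/I₂).
I₁/I₂ = 1380/230 = 6.000, so d₂ = 2.75 × √6.000 = 6.736 m.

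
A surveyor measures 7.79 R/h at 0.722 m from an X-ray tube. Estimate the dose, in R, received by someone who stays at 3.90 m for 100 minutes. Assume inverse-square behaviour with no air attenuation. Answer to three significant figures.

0.445 R

Using I₁d₁² = I₂d₂², rate at 3.90 m:
(0.722/3.90)² = 0.03427, so 7.79 × 0.03427 = 0.2670 R/h.
Dose = rate × time = 0.2670 R/h × 1.667 h = 0.4451 R.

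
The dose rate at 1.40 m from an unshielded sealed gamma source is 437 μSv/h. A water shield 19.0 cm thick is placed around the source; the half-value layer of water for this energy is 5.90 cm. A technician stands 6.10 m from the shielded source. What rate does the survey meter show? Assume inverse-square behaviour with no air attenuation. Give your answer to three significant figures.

Distance alone: (1.40/6.10)² = 0.05267, so 437 × 0.05267 = 23.02 μSv/h.
Shield: 19.0/5.90 = 3.220 half-value layers → attenuation 2^(−3.220) = 0.1073.
Combined: 23.02 × 0.1073 = 2.470 μSv/h.

2.47 μSv/h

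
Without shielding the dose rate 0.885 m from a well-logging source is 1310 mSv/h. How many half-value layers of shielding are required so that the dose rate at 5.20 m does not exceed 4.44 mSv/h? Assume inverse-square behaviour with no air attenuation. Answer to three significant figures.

3.10 half-value layers

At 5.20 m, distance alone gives 1310 × (0.885/5.20)² = 1310 × 0.02897 = 37.95 mSv/h.
Further attenuation needed: 37.95/4.44 = 8.547.
n = log₂(8.547) = 3.095 half-value layers.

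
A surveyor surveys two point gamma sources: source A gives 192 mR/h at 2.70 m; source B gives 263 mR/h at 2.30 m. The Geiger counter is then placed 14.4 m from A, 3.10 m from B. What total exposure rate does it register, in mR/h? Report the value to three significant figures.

By superposition, sum each source's inverse-square contribution:
A: 192 × (2.70/14.4)² = 6.750 mR/h
B: 263 × (2.30/3.10)² = 144.8 mR/h
Total = 6.750 + 144.8 = 151.6 mR/h.

152 mR/h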